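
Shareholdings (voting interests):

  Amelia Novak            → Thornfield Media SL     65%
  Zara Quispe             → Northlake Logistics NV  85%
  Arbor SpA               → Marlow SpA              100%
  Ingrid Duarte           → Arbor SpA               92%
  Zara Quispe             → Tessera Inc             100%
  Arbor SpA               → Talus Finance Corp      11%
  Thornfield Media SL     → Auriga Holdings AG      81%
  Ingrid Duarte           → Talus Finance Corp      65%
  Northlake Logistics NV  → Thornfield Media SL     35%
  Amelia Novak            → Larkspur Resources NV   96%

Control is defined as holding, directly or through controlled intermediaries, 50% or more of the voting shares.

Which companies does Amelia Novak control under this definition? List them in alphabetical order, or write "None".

Auriga Holdings AG, Larkspur Resources NV, Thornfield Media SL

Amelia holds 65% of Thornfield, so Amelia controls Thornfield.
Thornfield holds 81% of Auriga, so Amelia controls Auriga.
Amelia holds 96% of Larkspur, so Amelia controls Larkspur.
No other company's threshold is met.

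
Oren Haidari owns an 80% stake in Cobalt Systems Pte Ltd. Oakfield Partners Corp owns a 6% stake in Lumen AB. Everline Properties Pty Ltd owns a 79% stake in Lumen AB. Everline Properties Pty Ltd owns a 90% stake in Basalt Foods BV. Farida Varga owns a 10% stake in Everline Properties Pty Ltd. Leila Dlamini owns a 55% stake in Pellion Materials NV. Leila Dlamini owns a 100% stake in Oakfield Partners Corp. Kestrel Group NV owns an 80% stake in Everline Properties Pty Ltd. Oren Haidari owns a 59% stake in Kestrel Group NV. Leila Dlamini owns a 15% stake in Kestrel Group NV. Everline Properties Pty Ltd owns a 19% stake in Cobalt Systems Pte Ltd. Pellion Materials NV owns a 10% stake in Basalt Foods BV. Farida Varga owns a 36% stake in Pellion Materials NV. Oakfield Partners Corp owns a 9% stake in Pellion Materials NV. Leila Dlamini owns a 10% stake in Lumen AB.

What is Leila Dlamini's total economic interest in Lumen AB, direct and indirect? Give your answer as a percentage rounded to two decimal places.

25.48%

Leila reaches Lumen along 3 paths.
Direct stake: 10% = 10%.
Via Kestrel → Everline: 15% × 80% × 79% = 9.48%.
Via Oakfield: 100% × 6% = 6%.
Total: 10% + 9.48% + 6% = 25.48%.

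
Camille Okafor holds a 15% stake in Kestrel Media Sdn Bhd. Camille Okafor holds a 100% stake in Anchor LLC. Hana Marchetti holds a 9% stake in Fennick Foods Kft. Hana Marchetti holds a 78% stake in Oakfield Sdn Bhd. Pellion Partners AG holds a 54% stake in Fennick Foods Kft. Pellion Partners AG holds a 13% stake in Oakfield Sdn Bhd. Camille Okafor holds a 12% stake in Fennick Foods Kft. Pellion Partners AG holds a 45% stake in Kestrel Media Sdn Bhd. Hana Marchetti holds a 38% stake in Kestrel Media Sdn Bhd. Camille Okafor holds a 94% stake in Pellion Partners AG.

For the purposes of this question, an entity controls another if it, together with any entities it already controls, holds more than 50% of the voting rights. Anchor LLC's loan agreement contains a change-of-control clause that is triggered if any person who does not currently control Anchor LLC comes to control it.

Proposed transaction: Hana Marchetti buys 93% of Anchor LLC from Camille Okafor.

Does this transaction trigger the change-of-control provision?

Yes

The purchase adds only to Hana's holdings (Camille's stake shrinks), so Hana is the only person who could newly come to control Anchor.
Hana holds 78% of Oakfield, so Hana controls Oakfield.
Neither Hana nor any entity Hana controls holds any voting interest in Anchor.
So before the transaction, Hana does not control Anchor.
After the purchase, Hana holds 93% of Anchor directly, and Camille's stake falls to 7%.
Hana holds 93% of Anchor, so Hana controls Anchor.
Hana did not control Anchor before and does after, so the clause is triggered.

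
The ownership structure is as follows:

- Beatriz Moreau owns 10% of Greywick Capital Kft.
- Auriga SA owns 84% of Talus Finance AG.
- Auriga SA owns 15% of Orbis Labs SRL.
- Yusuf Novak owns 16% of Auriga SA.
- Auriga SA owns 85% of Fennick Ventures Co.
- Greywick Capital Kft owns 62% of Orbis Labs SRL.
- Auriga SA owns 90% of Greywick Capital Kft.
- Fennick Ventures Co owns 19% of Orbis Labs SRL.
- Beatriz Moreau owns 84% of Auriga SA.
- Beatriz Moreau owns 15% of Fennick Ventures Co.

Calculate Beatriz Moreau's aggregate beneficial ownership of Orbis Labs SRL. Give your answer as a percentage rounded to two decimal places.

82.09%

Beatriz reaches Orbis along 5 paths.
Via Greywick: 10% × 62% = 6.2%.
Via Auriga → Greywick: 84% × 90% × 62% = 46.872%.
Via Auriga → Fennick: 84% × 85% × 19% = 13.566%.
Via Fennick: 15% × 19% = 2.85%.
Via Auriga: 84% × 15% = 12.6%.
Total: 6.2% + 46.872% + 13.566% + 2.85% + 12.6% = 82.088%.
Rounded: 82.09%.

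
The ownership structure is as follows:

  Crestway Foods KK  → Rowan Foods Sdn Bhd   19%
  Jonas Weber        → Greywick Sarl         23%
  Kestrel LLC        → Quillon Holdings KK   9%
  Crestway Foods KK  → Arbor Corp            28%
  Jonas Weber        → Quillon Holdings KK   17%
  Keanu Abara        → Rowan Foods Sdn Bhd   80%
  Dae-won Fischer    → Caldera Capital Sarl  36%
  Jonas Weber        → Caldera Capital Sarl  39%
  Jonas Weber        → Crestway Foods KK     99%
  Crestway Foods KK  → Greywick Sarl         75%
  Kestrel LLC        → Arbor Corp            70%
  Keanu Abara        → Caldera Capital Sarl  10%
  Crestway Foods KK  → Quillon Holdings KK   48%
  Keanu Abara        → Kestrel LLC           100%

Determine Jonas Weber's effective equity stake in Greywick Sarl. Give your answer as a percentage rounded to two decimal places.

Jonas reaches Greywick along 2 paths.
Direct stake: 23% = 23%.
Via Crestway: 99% × 75% = 74.25%.
Total: 23% + 74.25% = 97.25%.

97.25%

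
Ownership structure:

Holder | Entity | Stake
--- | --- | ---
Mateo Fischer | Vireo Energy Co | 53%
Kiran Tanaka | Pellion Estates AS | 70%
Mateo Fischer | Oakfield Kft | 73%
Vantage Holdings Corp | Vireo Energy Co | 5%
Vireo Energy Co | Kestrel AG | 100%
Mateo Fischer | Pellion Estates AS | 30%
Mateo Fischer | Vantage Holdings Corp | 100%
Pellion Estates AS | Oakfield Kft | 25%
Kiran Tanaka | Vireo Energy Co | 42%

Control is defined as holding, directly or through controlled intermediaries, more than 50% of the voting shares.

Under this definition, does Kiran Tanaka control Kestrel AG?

No

Kiran holds 70% of Pellion, so Kiran controls Pellion.
Neither Kiran nor any entity Kiran controls holds any voting interest in Kestrel.
So Kiran does not control Kestrel.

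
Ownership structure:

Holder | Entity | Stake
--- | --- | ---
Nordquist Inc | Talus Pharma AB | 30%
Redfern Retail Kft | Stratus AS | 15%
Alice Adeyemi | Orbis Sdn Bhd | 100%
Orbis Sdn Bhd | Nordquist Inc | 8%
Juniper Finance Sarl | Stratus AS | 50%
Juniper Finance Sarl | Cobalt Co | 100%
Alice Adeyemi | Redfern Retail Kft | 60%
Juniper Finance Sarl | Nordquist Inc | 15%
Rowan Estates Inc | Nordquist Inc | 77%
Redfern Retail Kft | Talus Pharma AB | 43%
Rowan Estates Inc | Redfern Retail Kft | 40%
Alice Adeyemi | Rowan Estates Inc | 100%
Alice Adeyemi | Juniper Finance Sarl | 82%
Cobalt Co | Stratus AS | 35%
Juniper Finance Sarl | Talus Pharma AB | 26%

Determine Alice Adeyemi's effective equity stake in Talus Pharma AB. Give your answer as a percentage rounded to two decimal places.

Alice reaches Talus along 6 paths.
Via Orbis → Nordquist: 100% × 8% × 30% = 2.4%.
Via Rowan → Nordquist: 100% × 77% × 30% = 23.1%.
Via Juniper → Nordquist: 82% × 15% × 30% = 3.69%.
Via Rowan → Redfern: 100% × 40% × 43% = 17.2%.
Via Redfern: 60% × 43% = 25.8%.
Via Juniper: 82% × 26% = 21.32%.
Total: 2.4% + 23.1% + 3.69% + 17.2% + 25.8% + 21.32% = 93.51%.

93.51%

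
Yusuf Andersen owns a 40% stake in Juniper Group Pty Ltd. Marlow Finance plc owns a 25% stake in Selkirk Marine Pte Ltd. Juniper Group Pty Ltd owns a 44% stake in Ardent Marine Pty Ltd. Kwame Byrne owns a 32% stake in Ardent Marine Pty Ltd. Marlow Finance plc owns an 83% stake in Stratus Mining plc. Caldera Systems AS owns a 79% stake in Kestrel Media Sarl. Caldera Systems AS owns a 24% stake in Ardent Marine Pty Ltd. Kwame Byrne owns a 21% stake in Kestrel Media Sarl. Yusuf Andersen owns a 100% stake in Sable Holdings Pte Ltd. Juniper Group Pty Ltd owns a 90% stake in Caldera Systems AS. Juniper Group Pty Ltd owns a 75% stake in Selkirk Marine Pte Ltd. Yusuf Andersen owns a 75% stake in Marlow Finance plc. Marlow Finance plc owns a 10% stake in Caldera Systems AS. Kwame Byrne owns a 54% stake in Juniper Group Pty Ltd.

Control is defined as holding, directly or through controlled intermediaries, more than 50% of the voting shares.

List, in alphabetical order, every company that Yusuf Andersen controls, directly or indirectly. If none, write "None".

Marlow Finance plc, Sable Holdings Pte Ltd, Stratus Mining plc

Yusuf holds 75% of Marlow, so Yusuf controls Marlow.
Marlow holds 83% of Stratus, so Yusuf controls Stratus.
Yusuf holds 100% of Sable, so Yusuf controls Sable.
No other company's threshold is met.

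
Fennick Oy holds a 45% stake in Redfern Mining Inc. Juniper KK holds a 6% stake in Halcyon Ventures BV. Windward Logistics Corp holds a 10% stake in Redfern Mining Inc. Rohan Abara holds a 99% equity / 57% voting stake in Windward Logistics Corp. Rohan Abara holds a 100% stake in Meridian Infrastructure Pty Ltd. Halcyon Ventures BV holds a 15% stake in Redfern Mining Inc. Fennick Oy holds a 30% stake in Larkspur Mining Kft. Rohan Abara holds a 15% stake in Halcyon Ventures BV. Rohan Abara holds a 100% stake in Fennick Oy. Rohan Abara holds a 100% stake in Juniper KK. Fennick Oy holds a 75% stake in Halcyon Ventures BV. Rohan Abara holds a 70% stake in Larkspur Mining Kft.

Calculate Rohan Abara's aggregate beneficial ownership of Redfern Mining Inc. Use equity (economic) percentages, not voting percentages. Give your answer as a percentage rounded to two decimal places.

69.30%

Rohan reaches Redfern along 5 paths.
Via Fennick: 100% × 45% = 45%.
Via Juniper → Halcyon: 100% × 6% × 15% = 0.9%.
Via Fennick → Halcyon: 100% × 75% × 15% = 11.25%.
Via Halcyon: 15% × 15% = 2.25%.
Via Windward: 99% × 10% = 9.9%.
Total: 45% + 0.9% + 11.25% + 2.25% + 9.9% = 69.3%.
Rounded: 69.30%.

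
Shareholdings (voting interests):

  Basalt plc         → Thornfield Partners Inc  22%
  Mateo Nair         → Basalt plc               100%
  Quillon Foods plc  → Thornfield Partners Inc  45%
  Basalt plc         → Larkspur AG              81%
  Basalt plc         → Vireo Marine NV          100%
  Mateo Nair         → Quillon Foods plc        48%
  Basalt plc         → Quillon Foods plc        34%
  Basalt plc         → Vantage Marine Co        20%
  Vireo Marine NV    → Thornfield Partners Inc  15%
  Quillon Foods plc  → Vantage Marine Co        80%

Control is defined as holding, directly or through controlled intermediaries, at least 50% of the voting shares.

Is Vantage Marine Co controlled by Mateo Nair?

Mateo holds 100% of Basalt, so Mateo controls Basalt.
Mateo and Basalt together hold 48% + 34% = 82% of Quillon, so Mateo controls Quillon.
Basalt and Quillon together hold 20% + 80% = 100% of Vantage, so Mateo controls Vantage.

Yes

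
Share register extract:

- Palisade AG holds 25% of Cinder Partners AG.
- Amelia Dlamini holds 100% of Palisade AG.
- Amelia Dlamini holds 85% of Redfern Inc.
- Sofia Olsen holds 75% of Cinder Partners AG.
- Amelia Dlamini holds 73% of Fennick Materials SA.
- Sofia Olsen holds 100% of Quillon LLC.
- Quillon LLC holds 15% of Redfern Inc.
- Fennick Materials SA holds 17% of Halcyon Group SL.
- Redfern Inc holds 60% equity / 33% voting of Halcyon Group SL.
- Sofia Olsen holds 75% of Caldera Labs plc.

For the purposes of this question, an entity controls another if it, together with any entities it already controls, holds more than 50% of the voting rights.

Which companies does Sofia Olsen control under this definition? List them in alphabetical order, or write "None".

Sofia holds 100% of Quillon, so Sofia controls Quillon.
Sofia holds 75% of Cinder, so Sofia controls Cinder.
Sofia holds 75% of Caldera, so Sofia controls Caldera.
No other company's threshold is met.

Caldera Labs plc, Cinder Partners AG, Quillon LLC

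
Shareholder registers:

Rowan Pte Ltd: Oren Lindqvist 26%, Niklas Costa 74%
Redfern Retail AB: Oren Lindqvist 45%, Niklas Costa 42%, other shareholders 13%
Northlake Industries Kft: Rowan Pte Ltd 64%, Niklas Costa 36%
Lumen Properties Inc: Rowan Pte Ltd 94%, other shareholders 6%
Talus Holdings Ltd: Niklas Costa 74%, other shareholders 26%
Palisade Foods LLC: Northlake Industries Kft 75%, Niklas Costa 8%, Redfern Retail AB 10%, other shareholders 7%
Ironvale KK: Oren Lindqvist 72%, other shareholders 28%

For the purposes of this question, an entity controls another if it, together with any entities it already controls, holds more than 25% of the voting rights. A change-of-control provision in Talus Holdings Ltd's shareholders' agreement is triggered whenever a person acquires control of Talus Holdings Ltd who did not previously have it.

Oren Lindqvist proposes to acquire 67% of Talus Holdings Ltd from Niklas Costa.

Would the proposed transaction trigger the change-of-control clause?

Yes

The purchase adds only to Oren's holdings (Niklas's stake shrinks), so Oren is the only person who could newly come to control Talus.
Oren holds 26% of Rowan, so Oren controls Rowan.
Oren holds 45% of Redfern, so Oren controls Redfern.
Rowan holds 64% of Northlake, so Oren controls Northlake.
Rowan holds 94% of Lumen, so Oren controls Lumen.
Northlake and Redfern together hold 75% + 10% = 85% of Palisade, so Oren controls Palisade.
Oren holds 72% of Ironvale, so Oren controls Ironvale.
Neither Oren nor any entity Oren controls holds any voting interest in Talus.
So before the transaction, Oren does not control Talus.
After the purchase, Oren holds 67% of Talus directly, and Niklas's stake falls to 7%.
Oren holds 67% of Talus, so Oren controls Talus.
Oren did not control Talus before and does after, so the clause is triggered.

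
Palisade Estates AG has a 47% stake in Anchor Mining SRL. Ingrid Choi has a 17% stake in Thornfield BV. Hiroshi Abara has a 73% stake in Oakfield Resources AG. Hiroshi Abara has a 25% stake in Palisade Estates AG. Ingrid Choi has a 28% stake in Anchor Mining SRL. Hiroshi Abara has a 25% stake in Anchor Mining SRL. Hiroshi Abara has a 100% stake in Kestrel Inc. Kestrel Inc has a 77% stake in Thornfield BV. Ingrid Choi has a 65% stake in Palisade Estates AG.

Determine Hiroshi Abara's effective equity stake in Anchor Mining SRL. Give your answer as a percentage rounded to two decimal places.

36.75%

Hiroshi reaches Anchor along 2 paths.
Via Palisade: 25% × 47% = 11.75%.
Direct stake: 25% = 25%.
Total: 11.75% + 25% = 36.75%.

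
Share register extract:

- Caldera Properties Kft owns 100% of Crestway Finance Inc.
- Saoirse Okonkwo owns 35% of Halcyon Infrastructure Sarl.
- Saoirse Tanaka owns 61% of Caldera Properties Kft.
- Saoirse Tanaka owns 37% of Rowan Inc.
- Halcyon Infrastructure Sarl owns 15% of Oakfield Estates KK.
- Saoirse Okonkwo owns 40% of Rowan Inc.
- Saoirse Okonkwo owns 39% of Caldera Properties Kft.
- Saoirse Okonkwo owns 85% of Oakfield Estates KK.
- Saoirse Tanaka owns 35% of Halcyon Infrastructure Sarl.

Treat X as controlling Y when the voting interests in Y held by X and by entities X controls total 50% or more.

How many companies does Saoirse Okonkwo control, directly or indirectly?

Saoirse Okonkwo holds 85% of Oakfield, so Saoirse Okonkwo controls Oakfield.
No other company's threshold is met.
Saoirse Okonkwo controls 1 company.

1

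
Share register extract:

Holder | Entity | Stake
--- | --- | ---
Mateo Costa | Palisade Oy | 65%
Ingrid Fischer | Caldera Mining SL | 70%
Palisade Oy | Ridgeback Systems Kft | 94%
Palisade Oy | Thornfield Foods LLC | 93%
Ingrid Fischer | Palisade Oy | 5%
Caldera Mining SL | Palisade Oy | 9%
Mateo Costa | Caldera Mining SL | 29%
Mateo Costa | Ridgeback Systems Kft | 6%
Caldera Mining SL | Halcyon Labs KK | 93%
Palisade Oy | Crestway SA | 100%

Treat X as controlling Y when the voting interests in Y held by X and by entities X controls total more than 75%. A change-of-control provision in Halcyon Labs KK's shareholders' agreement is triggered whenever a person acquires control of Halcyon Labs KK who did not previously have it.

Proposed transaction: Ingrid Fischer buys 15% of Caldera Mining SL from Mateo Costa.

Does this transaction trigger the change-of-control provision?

Yes

The purchase adds only to Ingrid's holdings (Mateo's stake shrinks), so Ingrid is the only person who could newly come to control Halcyon.
Ingrid's largest direct stake is 70% in Caldera, which does not meet the threshold, so Ingrid controls no company.
Neither Ingrid nor any entity Ingrid controls holds any voting interest in Halcyon.
So before the transaction, Ingrid does not control Halcyon.
After the purchase, Ingrid's direct stake in Caldera rises to 70% + 15% = 85%, and Mateo's stake falls to 14%.
Ingrid holds 85% of Caldera, so Ingrid controls Caldera.
Caldera holds 93% of Halcyon, so Ingrid controls Halcyon.
Ingrid did not control Halcyon before and does after, so the clause is triggered.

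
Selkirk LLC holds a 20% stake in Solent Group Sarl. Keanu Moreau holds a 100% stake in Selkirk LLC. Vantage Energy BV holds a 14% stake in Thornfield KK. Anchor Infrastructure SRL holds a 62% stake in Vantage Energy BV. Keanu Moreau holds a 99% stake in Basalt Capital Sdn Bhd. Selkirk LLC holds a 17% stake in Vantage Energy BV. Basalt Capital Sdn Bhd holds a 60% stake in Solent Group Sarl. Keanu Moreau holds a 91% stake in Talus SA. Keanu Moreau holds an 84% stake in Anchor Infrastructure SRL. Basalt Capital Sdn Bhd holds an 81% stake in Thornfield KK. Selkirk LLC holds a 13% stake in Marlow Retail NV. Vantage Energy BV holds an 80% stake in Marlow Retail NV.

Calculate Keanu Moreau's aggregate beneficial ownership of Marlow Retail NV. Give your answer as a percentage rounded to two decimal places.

Keanu reaches Marlow along 3 paths.
Via Selkirk: 100% × 13% = 13%.
Via Anchor → Vantage: 84% × 62% × 80% = 41.664%.
Via Selkirk → Vantage: 100% × 17% × 80% = 13.6%.
Total: 13% + 41.664% + 13.6% = 68.264%.
Rounded: 68.26%.

68.26%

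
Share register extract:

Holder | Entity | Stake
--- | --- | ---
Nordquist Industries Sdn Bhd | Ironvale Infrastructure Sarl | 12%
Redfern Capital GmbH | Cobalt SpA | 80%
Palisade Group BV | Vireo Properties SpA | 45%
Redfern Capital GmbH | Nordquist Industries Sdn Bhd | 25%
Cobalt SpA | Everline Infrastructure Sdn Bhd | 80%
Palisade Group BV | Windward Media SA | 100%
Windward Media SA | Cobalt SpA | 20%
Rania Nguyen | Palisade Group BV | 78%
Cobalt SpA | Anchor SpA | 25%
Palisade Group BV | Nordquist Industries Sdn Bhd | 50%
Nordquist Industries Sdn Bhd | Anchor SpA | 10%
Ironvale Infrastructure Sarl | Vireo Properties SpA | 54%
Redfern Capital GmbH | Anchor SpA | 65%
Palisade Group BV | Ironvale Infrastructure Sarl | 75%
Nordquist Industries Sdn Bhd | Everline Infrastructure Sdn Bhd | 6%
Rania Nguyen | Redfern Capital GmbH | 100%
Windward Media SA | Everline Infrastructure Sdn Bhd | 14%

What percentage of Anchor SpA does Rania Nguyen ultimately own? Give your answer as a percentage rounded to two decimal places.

Rania reaches Anchor along 5 paths.
Via Redfern → Cobalt: 100% × 80% × 25% = 20%.
Via Palisade → Windward → Cobalt: 78% × 100% × 20% × 25% = 3.9%.
Via Palisade → Nordquist: 78% × 50% × 10% = 3.9%.
Via Redfern → Nordquist: 100% × 25% × 10% = 2.5%.
Via Redfern: 100% × 65% = 65%.
Total: 20% + 3.9% + 3.9% + 2.5% + 65% = 95.3%.
Rounded: 95.30%.

95.30%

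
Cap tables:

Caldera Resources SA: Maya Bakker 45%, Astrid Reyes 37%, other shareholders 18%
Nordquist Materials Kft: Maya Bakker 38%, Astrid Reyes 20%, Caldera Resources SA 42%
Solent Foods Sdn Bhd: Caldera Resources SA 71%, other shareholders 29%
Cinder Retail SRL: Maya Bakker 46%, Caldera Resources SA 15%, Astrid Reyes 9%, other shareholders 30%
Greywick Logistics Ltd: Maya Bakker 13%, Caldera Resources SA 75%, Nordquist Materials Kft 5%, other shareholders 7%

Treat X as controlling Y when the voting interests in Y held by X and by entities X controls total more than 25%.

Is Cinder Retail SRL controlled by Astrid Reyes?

No

Astrid holds 37% of Caldera, so Astrid controls Caldera.
Astrid and Caldera together hold 20% + 42% = 62% of Nordquist, so Astrid controls Nordquist.
Caldera holds 71% of Solent, so Astrid controls Solent.
Caldera and Nordquist together hold 75% + 5% = 80% of Greywick, so Astrid controls Greywick.
In Cinder, Astrid's side holds only 15% + 9% = 24%, not > 25%.
So Astrid does not control Cinder.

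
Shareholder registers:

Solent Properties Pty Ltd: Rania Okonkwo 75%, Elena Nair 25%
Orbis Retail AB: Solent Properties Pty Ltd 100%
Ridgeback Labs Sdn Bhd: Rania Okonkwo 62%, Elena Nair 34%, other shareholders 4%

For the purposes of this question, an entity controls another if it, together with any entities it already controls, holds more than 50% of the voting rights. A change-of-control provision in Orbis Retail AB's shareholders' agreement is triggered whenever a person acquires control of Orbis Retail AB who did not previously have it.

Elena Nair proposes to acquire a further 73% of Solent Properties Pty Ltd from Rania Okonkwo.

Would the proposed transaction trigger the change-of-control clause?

The purchase adds only to Elena's holdings (Rania's stake shrinks), so Elena is the only person who could newly come to control Orbis.
Elena's largest direct stake is 34% in Ridgeback, which does not meet the threshold, so Elena controls no company.
Neither Elena nor any entity Elena controls holds any voting interest in Orbis.
So before the transaction, Elena does not control Orbis.
After the purchase, Elena's direct stake in Solent rises to 25% + 73% = 98%, and Rania's stake falls to 2%.
Elena holds 98% of Solent, so Elena controls Solent.
Solent holds 100% of Orbis, so Elena controls Orbis.
Elena did not control Orbis before and does after, so the clause is triggered.

Yes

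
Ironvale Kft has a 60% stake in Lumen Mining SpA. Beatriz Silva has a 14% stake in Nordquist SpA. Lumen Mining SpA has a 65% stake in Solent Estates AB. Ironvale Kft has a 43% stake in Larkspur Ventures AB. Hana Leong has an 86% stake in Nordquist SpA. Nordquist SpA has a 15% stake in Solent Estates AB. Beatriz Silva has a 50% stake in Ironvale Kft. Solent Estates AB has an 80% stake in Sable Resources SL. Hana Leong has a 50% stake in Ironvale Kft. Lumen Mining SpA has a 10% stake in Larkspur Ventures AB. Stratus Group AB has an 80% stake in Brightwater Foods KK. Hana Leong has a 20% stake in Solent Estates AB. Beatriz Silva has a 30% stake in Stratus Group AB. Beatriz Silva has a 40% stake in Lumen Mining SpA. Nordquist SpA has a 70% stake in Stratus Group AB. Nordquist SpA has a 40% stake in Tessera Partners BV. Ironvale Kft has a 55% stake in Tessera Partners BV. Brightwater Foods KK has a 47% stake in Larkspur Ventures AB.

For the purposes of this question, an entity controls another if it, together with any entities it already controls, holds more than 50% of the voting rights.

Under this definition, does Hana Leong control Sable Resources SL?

No

Hana holds 86% of Nordquist, so Hana controls Nordquist.
Nordquist holds 70% of Stratus, so Hana controls Stratus.
Stratus holds 80% of Brightwater, so Hana controls Brightwater.
Neither Hana nor any entity Hana controls holds any voting interest in Sable.
So Hana does not control Sable.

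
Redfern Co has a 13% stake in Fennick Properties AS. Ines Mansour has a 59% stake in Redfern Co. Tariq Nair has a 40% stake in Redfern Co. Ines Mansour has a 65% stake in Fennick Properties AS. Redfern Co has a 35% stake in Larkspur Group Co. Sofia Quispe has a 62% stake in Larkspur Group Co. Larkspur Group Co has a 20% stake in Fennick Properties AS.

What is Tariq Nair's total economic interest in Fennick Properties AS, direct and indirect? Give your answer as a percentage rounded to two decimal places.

Tariq reaches Fennick along 2 paths.
Via Redfern → Larkspur: 40% × 35% × 20% = 2.8%.
Via Redfern: 40% × 13% = 5.2%.
Total: 2.8% + 5.2% = 8%.
Rounded: 8.00%.

8.00%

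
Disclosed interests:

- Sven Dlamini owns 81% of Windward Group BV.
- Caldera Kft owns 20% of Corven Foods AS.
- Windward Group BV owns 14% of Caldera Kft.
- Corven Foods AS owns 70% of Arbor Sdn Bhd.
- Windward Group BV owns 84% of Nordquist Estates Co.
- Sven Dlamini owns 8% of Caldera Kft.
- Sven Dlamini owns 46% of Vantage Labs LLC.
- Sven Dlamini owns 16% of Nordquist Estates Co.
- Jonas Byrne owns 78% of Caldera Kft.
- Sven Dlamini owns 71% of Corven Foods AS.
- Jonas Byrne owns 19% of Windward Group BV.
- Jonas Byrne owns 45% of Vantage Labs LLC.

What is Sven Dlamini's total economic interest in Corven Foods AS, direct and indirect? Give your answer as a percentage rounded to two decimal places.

Sven reaches Corven along 3 paths.
Via Caldera: 8% × 20% = 1.6%.
Via Windward → Caldera: 81% × 14% × 20% = 2.268%.
Direct stake: 71% = 71%.
Total: 1.6% + 2.268% + 71% = 74.868%.
Rounded: 74.87%.

74.87%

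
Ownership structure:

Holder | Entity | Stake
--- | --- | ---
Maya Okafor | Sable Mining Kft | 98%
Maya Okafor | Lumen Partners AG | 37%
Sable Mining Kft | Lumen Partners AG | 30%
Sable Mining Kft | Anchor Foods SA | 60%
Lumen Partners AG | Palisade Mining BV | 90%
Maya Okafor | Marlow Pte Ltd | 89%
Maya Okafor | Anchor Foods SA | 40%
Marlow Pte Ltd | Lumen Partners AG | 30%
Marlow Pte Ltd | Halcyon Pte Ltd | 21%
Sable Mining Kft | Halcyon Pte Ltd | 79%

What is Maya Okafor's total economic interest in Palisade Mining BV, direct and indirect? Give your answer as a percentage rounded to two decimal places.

83.79%

Maya reaches Palisade along 3 paths.
Via Sable → Lumen: 98% × 30% × 90% = 26.46%.
Via Marlow → Lumen: 89% × 30% × 90% = 24.03%.
Via Lumen: 37% × 90% = 33.3%.
Total: 26.46% + 24.03% + 33.3% = 83.79%.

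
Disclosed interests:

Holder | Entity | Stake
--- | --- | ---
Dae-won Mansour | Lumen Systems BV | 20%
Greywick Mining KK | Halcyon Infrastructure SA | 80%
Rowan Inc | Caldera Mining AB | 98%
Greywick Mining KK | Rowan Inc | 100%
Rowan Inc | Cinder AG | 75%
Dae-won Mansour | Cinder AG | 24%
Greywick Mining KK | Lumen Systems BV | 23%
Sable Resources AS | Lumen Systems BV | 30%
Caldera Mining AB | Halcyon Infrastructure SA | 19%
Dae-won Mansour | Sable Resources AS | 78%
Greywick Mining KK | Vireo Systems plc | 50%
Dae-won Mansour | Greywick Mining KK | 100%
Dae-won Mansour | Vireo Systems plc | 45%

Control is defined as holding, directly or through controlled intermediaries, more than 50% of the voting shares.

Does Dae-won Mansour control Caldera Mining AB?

Dae-won holds 100% of Greywick, so Dae-won controls Greywick.
Greywick holds 100% of Rowan, so Dae-won controls Rowan.
Rowan holds 98% of Caldera, so Dae-won controls Caldera.

Yes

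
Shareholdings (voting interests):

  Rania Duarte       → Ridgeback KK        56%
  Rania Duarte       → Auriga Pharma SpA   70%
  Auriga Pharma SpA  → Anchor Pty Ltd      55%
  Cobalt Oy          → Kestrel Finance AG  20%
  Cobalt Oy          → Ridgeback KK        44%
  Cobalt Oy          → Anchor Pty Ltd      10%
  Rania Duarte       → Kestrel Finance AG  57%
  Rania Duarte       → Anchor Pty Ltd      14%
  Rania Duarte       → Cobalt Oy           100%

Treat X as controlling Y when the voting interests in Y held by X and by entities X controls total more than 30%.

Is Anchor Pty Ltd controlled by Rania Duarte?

Rania holds 70% of Auriga, so Rania controls Auriga.
Rania holds 100% of Cobalt, so Rania controls Cobalt.
Rania and Auriga and Cobalt together hold 14% + 55% + 10% = 79% of Anchor, so Rania controls Anchor.

Yes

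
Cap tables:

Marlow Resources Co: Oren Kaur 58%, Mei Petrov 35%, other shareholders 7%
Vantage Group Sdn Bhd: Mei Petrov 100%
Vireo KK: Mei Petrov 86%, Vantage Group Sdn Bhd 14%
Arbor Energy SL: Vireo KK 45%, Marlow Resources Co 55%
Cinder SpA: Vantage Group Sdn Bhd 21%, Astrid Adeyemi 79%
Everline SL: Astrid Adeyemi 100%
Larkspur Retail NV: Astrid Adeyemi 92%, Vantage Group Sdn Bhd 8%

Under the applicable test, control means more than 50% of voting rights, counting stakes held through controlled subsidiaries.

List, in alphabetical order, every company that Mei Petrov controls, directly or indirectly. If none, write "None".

Vantage Group Sdn Bhd, Vireo KK

Mei holds 100% of Vantage, so Mei controls Vantage.
Mei and Vantage together hold 86% + 14% = 100% of Vireo, so Mei controls Vireo.
No other company's threshold is met.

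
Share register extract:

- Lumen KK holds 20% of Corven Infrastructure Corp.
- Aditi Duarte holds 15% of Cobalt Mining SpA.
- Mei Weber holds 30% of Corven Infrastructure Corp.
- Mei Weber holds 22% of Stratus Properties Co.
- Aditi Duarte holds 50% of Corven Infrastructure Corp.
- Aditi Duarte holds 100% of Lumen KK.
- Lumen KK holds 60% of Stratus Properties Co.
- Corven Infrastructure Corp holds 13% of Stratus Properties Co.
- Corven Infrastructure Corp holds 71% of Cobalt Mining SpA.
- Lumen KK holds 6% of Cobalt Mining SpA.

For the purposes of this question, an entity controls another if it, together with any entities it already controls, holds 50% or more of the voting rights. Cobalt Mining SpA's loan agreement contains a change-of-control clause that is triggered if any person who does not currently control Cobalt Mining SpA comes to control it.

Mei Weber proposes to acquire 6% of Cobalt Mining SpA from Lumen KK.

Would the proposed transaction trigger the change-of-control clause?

The purchase adds only to Mei's holdings (Lumen's stake shrinks), so Mei is the only person who could newly come to control Cobalt.
Mei's largest direct stake is 30% in Corven, which does not meet the threshold, so Mei controls no company.
Neither Mei nor any entity Mei controls holds any voting interest in Cobalt.
So before the transaction, Mei does not control Cobalt.
After the purchase, Mei holds 6% of Cobalt directly, and Lumen's stake falls to 0%.
After the transaction, Mei's side holds 6% of Cobalt, not ≥ 50%, so Mei still does not control Cobalt.
No new person acquires control, so the clause is not triggered.

No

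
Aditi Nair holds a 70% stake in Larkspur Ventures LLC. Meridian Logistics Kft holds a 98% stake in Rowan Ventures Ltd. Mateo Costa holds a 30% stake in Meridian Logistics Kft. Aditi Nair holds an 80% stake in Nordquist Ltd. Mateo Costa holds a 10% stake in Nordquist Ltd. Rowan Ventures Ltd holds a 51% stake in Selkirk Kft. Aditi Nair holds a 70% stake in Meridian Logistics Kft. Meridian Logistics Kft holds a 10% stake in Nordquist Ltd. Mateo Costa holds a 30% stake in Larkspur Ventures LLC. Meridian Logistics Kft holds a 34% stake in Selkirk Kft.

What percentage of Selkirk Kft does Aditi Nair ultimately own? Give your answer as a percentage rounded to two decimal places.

58.79%

Aditi reaches Selkirk along 2 paths.
Via Meridian → Rowan: 70% × 98% × 51% = 34.986%.
Via Meridian: 70% × 34% = 23.8%.
Total: 34.986% + 23.8% = 58.786%.
Rounded: 58.79%.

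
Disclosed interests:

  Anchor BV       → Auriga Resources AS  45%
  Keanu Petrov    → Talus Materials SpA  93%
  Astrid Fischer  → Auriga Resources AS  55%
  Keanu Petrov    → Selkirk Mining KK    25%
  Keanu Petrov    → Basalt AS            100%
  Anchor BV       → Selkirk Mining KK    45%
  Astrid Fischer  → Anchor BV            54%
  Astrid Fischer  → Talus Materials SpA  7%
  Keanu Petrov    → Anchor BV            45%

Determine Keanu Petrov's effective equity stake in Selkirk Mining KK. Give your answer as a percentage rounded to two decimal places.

Keanu reaches Selkirk along 2 paths.
Direct stake: 25% = 25%.
Via Anchor: 45% × 45% = 20.25%.
Total: 25% + 20.25% = 45.25%.

45.25%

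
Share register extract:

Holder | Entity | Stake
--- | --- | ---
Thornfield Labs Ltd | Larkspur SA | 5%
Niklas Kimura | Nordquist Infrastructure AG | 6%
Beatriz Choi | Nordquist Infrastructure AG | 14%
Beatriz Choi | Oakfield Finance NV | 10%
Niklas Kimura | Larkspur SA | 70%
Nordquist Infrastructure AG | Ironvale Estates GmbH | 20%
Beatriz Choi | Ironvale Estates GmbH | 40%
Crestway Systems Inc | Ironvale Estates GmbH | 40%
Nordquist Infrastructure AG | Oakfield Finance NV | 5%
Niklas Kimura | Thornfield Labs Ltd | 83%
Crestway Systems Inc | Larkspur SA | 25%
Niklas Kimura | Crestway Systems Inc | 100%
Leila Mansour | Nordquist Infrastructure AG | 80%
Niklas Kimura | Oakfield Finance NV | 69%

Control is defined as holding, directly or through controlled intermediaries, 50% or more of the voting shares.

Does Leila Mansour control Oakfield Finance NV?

No

Leila holds 80% of Nordquist, so Leila controls Nordquist.
In Oakfield, Leila's side holds only 5%, not ≥ 50%.
So Leila does not control Oakfield.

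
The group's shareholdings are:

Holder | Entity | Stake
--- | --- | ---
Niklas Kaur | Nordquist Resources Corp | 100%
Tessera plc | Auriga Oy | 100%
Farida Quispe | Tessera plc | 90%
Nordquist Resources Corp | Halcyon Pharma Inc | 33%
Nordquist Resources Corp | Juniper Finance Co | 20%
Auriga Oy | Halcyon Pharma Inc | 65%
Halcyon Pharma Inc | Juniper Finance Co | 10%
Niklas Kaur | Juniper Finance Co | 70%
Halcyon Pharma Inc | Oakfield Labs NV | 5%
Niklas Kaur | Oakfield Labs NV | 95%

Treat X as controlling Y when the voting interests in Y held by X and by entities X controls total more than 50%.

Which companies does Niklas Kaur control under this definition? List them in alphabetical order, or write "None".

Juniper Finance Co, Nordquist Resources Corp, Oakfield Labs NV

Niklas holds 100% of Nordquist, so Niklas controls Nordquist.
Nordquist and Niklas together hold 20% + 70% = 90% of Juniper, so Niklas controls Juniper.
Niklas holds 95% of Oakfield, so Niklas controls Oakfield.
No other company's threshold is met.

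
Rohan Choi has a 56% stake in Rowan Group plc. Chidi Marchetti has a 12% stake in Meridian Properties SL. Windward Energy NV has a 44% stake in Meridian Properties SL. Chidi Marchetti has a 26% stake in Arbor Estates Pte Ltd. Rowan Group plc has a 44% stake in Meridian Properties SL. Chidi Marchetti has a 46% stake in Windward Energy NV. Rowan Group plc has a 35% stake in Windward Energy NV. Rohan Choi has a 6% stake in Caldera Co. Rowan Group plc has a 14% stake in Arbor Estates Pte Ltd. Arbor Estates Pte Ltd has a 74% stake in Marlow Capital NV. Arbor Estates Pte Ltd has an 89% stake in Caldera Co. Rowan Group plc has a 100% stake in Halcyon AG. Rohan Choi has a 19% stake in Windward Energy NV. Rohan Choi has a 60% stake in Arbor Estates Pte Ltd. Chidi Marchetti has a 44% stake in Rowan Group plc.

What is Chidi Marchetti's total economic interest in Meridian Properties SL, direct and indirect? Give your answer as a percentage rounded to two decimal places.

58.38%

Chidi reaches Meridian along 4 paths.
Via Rowan: 44% × 44% = 19.36%.
Direct stake: 12% = 12%.
Via Windward: 46% × 44% = 20.24%.
Via Rowan → Windward: 44% × 35% × 44% = 6.776%.
Total: 19.36% + 12% + 20.24% + 6.776% = 58.376%.
Rounded: 58.38%.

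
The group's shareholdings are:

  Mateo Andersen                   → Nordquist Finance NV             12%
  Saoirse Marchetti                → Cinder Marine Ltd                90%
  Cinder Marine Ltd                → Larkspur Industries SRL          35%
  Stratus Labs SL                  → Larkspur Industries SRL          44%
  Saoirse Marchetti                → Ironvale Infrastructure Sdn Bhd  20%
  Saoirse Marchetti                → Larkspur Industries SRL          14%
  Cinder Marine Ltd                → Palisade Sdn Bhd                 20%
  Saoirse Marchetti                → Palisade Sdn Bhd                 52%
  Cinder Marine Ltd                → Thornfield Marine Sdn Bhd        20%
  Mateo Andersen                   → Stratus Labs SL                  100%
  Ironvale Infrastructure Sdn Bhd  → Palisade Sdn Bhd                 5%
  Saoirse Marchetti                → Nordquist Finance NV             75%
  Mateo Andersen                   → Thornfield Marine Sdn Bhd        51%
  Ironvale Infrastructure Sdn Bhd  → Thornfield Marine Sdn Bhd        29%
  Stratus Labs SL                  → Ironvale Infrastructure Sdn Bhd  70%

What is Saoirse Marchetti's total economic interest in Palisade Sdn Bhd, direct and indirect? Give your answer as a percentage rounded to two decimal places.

Saoirse reaches Palisade along 3 paths.
Via Ironvale: 20% × 5% = 1%.
Via Cinder: 90% × 20% = 18%.
Direct stake: 52% = 52%.
Total: 1% + 18% + 52% = 71%.
Rounded: 71.00%.

71.00%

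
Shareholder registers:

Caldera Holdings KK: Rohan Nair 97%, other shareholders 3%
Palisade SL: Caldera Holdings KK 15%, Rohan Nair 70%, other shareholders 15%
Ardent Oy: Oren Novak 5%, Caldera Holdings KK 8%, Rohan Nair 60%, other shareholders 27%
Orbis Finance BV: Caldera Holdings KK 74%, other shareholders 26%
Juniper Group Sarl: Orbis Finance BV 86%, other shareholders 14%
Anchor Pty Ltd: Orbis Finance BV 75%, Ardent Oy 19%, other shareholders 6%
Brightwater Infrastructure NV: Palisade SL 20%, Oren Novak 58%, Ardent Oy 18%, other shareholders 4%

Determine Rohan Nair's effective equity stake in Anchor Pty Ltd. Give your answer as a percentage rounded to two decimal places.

Rohan reaches Anchor along 3 paths.
Via Caldera → Orbis: 97% × 74% × 75% = 53.835%.
Via Caldera → Ardent: 97% × 8% × 19% = 1.4744%.
Via Ardent: 60% × 19% = 11.4%.
Total: 53.835% + 1.4744% + 11.4% = 66.7094%.
Rounded: 66.71%.

66.71%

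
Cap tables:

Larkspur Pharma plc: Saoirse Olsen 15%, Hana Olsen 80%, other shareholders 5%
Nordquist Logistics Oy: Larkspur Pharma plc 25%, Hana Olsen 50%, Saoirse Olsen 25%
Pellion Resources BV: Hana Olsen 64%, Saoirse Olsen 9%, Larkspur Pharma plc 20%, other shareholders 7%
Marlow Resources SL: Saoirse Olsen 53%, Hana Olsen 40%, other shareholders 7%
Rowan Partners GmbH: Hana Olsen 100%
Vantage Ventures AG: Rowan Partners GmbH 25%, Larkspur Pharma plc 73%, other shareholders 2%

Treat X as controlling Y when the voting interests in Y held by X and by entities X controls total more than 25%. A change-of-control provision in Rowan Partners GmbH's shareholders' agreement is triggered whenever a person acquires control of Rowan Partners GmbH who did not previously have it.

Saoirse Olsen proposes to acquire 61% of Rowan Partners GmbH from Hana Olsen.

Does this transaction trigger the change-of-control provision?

Yes

The purchase adds only to Saoirse's holdings (Hana's stake shrinks), so Saoirse is the only person who could newly come to control Rowan.
Saoirse holds 53% of Marlow, so Saoirse controls Marlow.
Neither Saoirse nor any entity Saoirse controls holds any voting interest in Rowan.
So before the transaction, Saoirse does not control Rowan.
After the purchase, Saoirse holds 61% of Rowan directly, and Hana's stake falls to 39%.
Saoirse holds 61% of Rowan, so Saoirse controls Rowan.
Saoirse did not control Rowan before and does after, so the clause is triggered.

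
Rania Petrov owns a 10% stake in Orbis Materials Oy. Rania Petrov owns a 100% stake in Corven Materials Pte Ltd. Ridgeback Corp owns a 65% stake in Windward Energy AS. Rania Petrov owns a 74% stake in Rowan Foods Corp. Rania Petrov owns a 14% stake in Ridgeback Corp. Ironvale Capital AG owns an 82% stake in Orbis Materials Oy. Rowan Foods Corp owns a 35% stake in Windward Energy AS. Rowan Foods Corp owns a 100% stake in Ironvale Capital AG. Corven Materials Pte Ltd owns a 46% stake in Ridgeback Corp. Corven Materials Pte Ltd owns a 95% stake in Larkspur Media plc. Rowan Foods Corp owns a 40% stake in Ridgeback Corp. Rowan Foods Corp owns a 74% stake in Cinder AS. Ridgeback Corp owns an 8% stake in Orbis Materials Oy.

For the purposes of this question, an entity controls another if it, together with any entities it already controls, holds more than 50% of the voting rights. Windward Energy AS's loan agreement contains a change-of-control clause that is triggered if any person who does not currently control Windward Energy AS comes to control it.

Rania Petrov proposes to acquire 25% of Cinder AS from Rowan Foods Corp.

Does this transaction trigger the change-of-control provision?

No

The purchase adds only to Rania's holdings (Rowan's stake shrinks), so Rania is the only person who could newly come to control Windward.
Rania holds 74% of Rowan, so Rania controls Rowan.
Rania holds 100% of Corven, so Rania controls Corven.
Rowan and Rania and Corven together hold 40% + 14% + 46% = 100% of Ridgeback, so Rania controls Ridgeback.
Ridgeback and Rowan together hold 65% + 35% = 100% of Windward, so Rania controls Windward.
So Rania already controls Windward before the transaction.
After the purchase, Rania holds 25% of Cinder directly, and Rowan's stake falls to 49%.
Rania controlled Windward already, so this is not a new person acquiring control; every other person's position is unchanged or reduced.
No new person acquires control, so the clause is not triggered.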